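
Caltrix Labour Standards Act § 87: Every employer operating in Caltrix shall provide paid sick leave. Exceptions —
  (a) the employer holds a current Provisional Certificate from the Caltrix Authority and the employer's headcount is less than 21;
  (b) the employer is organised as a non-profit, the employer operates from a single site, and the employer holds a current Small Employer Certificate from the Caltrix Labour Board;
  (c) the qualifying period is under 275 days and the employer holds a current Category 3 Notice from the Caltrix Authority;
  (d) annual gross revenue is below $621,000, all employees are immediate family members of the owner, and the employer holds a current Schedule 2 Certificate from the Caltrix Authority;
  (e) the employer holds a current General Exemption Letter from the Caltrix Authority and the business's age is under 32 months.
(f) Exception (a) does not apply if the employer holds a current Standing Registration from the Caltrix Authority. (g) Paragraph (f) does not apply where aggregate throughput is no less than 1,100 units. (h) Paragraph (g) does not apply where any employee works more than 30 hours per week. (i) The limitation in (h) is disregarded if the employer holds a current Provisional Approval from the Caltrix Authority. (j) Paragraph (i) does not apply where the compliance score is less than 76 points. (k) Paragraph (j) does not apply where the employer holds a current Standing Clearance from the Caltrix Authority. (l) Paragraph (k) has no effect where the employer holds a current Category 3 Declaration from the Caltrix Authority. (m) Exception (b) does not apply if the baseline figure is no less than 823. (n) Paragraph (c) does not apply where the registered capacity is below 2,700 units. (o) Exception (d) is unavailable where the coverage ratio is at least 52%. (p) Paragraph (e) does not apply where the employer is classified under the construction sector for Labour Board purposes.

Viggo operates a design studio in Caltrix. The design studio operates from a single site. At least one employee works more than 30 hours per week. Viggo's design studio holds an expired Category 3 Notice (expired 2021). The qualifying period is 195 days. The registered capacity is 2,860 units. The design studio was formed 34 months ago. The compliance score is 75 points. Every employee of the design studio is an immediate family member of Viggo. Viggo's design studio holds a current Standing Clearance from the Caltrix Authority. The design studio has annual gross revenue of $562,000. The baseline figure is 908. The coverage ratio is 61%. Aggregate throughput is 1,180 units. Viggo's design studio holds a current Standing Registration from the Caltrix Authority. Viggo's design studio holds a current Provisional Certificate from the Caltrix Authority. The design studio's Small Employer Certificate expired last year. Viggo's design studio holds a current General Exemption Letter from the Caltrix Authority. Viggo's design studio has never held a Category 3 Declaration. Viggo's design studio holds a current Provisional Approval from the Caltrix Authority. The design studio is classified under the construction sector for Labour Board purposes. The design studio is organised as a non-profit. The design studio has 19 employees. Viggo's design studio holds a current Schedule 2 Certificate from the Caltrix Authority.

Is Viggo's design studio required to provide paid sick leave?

No — exception (a) applies; Viggo's design studio is not required to provide paid sick leave.

Exception (a)'s conditions are all satisfied: a current Provisional Certificate is held; the employer's headcount is 19, less than the 21 limit. Considering the limiting provisions: (f) would limit (a) — a current Standing Registration is held — but (g) sets (f) aside: (g) operates against (f): aggregate throughput is 1,180 units, meeting the 1,100 units threshold. (h) applies (at least one employee exceeds 30 hours/week), but is displaced by (i): (i) operates against (h): a current Provisional Approval is held. (j) is triggered (the compliance score is 75 points, less than the 76 points limit), but is itself disapplied by (k): (k) is triggered — a current Standing Clearance is held. (l), which would lift (k), is not triggered — there is no Category 3 Declaration in force. (a) remains available.
Exception (b) fails — the Small Employer Certificate has expired.
Exception (c) requires that the employer holds a current Category 3 Notice from the Caltrix Authority; but there is no Category 3 Notice in force, so (c) is unavailable.
Exception (d)'s conditions are all satisfied: annual gross revenue is $562,000, below the $621,000 limit; every employee is an immediate family member; a current Schedule 2 Certificate is held. However, paragraph (o) must be considered: (o) operates against (d): the coverage ratio is 61%, meeting the 52% threshold. (d) is therefore removed.
Exception (e) does not apply: the business's age is 34 months, not under 32 months.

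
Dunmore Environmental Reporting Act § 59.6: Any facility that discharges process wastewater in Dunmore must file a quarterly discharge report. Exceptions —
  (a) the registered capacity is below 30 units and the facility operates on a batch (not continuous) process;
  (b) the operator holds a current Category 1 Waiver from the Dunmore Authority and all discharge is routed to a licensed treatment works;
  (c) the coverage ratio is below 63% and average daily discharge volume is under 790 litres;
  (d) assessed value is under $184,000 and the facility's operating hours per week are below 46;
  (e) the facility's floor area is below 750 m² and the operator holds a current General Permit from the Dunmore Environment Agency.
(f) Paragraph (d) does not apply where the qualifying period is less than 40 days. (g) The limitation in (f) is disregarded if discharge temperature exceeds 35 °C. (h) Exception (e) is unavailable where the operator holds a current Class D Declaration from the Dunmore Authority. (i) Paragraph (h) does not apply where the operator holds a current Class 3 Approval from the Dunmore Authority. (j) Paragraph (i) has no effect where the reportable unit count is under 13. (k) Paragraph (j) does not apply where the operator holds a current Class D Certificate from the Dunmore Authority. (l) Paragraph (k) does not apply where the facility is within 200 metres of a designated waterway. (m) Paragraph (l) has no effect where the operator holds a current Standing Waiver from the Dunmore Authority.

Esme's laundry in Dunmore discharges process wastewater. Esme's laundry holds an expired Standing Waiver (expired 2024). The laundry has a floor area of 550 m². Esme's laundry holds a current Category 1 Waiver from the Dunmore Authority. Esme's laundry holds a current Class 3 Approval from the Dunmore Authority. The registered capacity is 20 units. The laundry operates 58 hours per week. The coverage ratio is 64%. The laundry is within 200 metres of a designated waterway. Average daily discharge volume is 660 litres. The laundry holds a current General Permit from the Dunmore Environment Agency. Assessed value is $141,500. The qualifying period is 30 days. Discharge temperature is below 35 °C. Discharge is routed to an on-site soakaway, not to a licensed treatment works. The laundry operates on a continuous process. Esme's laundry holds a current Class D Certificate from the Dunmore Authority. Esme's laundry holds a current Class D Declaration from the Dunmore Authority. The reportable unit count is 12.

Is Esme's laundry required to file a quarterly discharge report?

Exception (a) fails — the facility operates on a continuous process.
Exception (b) requires that all discharge is routed to a licensed treatment works; but discharge is not routed to a licensed treatment works, so (b) is unavailable.
Exception (c) requires that the coverage ratio is below 63%; but the coverage ratio is 64%, not below 63%, so (c) is unavailable.
Exception (d) requires that the facility's operating hours per week are below 46; but the facility's operating hours per week are 58, not below 46, so (d) is unavailable.
Exception (e) is satisfied on its face — the facility's floor area is 550 m², below the 750 m² limit; a current General Permit is held. Turning to paragraphs (h)–(m): (h) is triggered — a current Class D Declaration is held. (i) is engaged (a current Class 3 Approval is held), but is set aside by (j): (j) operates — the reportable unit count is 12, under the 13 limit. (k) is engaged (a current Class D Certificate is held), but is displaced by (l): (l) operates — the laundry is within 200 m of a designated waterway. (m) is inapplicable (the Standing Waiver is not current), so (l) stands. (e) is therefore removed.
Every exception is unavailable, so the rule governs.

Yes — Esme's laundry must file a quarterly discharge report.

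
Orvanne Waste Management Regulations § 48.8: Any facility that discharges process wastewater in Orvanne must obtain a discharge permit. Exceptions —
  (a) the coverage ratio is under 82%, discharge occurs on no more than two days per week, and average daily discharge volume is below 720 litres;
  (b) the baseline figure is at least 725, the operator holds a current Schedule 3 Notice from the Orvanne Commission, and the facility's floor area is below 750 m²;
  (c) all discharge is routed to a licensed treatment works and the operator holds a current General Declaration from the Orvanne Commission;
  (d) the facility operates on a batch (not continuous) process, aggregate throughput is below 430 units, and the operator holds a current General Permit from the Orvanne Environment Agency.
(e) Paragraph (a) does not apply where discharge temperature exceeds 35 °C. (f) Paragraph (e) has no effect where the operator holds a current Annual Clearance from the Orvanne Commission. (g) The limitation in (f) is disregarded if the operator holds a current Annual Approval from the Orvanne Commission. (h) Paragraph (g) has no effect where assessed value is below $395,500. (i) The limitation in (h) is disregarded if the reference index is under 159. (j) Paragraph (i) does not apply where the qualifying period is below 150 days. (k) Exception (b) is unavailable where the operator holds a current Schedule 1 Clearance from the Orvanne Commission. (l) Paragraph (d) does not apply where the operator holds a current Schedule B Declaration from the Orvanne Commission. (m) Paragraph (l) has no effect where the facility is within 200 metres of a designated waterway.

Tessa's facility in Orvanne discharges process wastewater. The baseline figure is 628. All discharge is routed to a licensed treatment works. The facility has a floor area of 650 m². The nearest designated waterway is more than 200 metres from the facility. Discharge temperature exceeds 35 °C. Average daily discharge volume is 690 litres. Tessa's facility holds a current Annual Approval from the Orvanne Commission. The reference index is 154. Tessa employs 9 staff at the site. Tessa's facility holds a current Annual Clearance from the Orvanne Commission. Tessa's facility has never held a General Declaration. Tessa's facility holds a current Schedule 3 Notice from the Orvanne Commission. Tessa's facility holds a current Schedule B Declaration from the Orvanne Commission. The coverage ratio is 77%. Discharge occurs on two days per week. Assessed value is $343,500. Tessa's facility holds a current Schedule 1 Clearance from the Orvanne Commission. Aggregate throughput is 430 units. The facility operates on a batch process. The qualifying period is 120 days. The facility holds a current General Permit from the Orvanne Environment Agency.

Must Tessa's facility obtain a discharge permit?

No — exception (a) applies; Tessa's facility is not required to obtain a discharge permit.

Exception (a): the coverage ratio is 77%, under the 82% limit; discharge occurs on no more than two days per week; average daily discharge volume is 690 litres, below the 720 litres limit — every condition holds. Under paragraphs (e)–(j): (e) would limit (a) — discharge temperature exceeds 35 °C — but (f) sets (e) aside: (f) operates against (e): a current Annual Clearance is held. (g) would limit (f) — a current Annual Approval is held — but (h) sets (g) aside: (h) is triggered — assessed value is $343,500, below the $395,500 limit. (i) is triggered (the reference index is 154, under the 159 limit), but is overridden by (j): (j) is engaged — the qualifying period is 120 days, below the 150 days limit. (a) remains available.
Exception (b) fails — the baseline figure is 628, short of 725.
Exception (c) requires that the operator holds a current General Declaration from the Orvanne Commission; but the General Declaration is not current, so (c) is unavailable.
Exception (d) requires that aggregate throughput is below 430 units; but aggregate throughput is 430 units, not below 430 units, so (d) is unavailable.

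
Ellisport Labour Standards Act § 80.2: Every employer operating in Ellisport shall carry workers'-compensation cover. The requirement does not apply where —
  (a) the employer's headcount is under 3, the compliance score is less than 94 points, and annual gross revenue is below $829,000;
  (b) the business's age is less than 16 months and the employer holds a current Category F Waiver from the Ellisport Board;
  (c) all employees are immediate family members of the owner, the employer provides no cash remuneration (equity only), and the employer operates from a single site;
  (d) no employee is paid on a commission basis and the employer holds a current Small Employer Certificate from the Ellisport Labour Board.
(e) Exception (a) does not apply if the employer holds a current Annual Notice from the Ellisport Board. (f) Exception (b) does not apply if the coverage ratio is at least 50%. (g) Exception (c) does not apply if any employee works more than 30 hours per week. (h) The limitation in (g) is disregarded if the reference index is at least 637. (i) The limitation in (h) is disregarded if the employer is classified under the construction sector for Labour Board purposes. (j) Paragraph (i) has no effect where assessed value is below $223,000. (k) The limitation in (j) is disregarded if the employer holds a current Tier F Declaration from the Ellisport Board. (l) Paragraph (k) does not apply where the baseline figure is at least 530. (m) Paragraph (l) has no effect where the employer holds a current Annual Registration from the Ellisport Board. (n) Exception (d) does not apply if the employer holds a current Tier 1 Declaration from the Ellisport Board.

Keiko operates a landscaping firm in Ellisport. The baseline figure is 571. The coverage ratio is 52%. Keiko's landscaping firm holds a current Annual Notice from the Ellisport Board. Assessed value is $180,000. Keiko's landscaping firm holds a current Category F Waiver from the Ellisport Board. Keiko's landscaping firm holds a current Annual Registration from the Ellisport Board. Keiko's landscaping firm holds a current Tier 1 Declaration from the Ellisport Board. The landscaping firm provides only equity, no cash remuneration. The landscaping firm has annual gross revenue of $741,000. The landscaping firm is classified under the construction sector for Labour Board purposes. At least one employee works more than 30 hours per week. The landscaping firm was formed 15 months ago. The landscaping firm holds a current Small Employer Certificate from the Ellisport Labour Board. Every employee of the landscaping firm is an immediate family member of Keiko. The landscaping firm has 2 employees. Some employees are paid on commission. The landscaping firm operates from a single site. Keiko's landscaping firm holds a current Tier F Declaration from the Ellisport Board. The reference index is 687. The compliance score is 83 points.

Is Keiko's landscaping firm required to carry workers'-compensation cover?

Exception (a) is satisfied on its face — the employer's headcount is 2, under the 3 limit; the compliance score is 83 points, less than the 94 points limit; annual gross revenue is $741,000, below the $829,000 limit. However, paragraph (e) must be considered: (e) operates against (a): a current Annual Notice is held. So (a) is unavailable.
Exception (b)'s conditions are all satisfied: the business's age is 15 months, less than the 16 months limit; a current Category F Waiver is held. However, paragraph (f) must be considered: (f) operates against (b): the coverage ratio is 52%, meeting the 50% threshold. So (b) is unavailable.
All of (c)'s requirements are met (every employee is an immediate family member; remuneration is equity-only; the employer operates from a single site). However, paragraphs (g)–(m) must be considered: (g) applies — at least one employee exceeds 30 hours/week. (h) is triggered (the reference index is 687, meeting the 637 threshold), but is displaced by (i): (i) is engaged — the landscaping firm is classified under the construction sector. (j) applies (assessed value is $180,000, below the $223,000 limit), but is set aside by (k): (k) operates against (j): a current Tier F Declaration is held. (l) is triggered (the baseline figure is 571, meeting the 530 threshold), but is itself disapplied by (m): (m) operates against (l): a current Annual Registration is held. So (c) is unavailable.
Exception (d) does not apply: some employees are paid on commission.
None of the exceptions is available; § 80.2 applies in full.

Yes — Keiko's landscaping firm must carry workers'-compensation cover.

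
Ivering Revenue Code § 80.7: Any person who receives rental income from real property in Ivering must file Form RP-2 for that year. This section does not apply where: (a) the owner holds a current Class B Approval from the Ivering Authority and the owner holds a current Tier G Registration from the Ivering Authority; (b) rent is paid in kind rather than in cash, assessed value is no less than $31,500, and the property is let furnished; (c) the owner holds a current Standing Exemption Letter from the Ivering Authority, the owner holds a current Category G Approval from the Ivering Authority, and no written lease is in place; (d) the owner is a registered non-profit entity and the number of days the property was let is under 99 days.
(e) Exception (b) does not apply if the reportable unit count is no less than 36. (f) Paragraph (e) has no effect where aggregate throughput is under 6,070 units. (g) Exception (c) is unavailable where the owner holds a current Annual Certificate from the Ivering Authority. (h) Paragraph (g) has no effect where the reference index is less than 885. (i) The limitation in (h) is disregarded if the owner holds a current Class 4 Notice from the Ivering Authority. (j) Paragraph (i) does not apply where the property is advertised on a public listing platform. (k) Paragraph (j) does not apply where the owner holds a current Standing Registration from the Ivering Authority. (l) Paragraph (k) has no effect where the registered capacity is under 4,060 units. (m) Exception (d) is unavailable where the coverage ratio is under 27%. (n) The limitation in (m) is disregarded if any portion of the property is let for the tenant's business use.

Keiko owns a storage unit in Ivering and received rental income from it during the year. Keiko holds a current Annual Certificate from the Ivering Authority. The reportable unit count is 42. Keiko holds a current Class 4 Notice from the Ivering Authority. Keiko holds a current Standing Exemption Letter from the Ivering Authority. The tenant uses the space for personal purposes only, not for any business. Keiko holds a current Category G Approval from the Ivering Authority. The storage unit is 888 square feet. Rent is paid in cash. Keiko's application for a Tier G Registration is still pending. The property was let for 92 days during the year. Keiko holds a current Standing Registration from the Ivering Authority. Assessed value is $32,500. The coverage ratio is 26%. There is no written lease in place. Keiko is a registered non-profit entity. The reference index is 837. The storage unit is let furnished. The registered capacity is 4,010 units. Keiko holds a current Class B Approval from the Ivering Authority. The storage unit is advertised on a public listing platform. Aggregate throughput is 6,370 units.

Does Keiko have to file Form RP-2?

No — exception (c) applies; Keiko is not required to file Form RP-2.

Exception (a) requires that the owner holds a current Tier G Registration from the Ivering Authority; but there is no Tier G Registration in force, so (a) is unavailable.
Exception (b) fails — rent is paid in cash.
Exception (c): a current Standing Exemption Letter is held; a current Category G Approval is held; there is no written lease — every condition holds. As to paragraphs (g)–(l): (g) would limit (c) — a current Annual Certificate is held — but (h) sets (g) aside: (h) is triggered — the reference index is 837, less than the 885 limit. (i) would limit (h) — a current Class 4 Notice is held — but (j) sets (i) aside: (j) operates against (i): the property is publicly advertised. (k) would limit (j) — a current Standing Registration is held — but (l) sets (k) aside: (l) operates — the registered capacity is 4,010 units, under the 4,060 units limit. (c) remains available.
Exception (d): Keiko is a registered non-profit; the number of days the property was let is 92 days, under the 99 days limit — every condition holds. However, paragraphs (m)–(n) must be considered: (m) is engaged — the coverage ratio is 26%, under the 27% limit. (n), which would lift (m), is inapplicable — the space is used for personal purposes only. Exception (d) does not apply.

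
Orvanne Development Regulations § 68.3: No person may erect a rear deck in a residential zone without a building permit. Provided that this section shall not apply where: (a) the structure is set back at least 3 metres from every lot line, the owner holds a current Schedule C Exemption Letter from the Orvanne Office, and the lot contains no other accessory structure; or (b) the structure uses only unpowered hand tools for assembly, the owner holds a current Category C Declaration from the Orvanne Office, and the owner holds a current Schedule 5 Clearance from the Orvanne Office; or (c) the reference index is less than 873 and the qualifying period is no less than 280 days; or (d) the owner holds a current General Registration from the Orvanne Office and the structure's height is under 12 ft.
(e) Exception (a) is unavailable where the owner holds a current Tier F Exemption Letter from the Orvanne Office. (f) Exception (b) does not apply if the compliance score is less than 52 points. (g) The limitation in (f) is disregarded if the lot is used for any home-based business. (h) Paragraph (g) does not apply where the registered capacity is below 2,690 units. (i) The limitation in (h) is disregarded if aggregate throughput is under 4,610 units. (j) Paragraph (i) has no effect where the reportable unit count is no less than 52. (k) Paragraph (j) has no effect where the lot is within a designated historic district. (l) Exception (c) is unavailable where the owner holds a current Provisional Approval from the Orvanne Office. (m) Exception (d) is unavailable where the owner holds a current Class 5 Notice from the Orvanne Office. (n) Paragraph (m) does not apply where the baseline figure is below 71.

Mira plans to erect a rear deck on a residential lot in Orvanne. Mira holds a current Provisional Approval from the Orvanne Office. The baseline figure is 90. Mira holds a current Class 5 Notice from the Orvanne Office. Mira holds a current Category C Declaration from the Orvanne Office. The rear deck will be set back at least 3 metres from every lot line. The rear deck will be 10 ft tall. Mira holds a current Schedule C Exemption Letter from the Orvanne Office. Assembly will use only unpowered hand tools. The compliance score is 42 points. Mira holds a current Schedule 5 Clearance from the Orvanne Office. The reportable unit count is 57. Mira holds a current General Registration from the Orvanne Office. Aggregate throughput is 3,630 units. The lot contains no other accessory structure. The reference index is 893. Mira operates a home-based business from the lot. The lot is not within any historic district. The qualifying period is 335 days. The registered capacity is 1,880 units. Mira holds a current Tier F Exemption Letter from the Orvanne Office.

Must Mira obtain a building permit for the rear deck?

Yes — Mira must obtain a building permit.

All of (a)'s requirements are met (the setback is at least 3 m on every side; a current Schedule C Exemption Letter is held; the lot has no other accessory structure). But applying paragraph (e): (e) operates against (a): a current Tier F Exemption Letter is held. Exception (a) does not apply.
Exception (b)'s conditions are all satisfied: assembly uses only hand tools; a current Category C Declaration is held; a current Schedule 5 Clearance is held. But: (f) is triggered — the compliance score is 42 points, less than the 52 points limit. (g) applies (a home-based business operates on the lot), but is itself disapplied by (h): (h) operates against (g): the registered capacity is 1,880 units, below the 2,690 units limit. (i) applies (aggregate throughput is 3,630 units, under the 4,610 units limit), but is displaced by (j): (j) operates against (i): the reportable unit count is 57, meeting the 52 threshold. (k) is not engaged (the lot is not in a historic district), so (j) stands. So (b) is unavailable.
Exception (c) fails — the reference index is 893, not less than 873.
Exception (d)'s conditions are all satisfied: a current General Registration is held; the structure's height is 10 ft, under the 12 ft limit. Turning to paragraphs (m)–(n): (m) is engaged — a current Class 5 Notice is held. (n), which would lift (m), does not operate here — the baseline figure is 90, not below 71. Exception (d) does not apply.
Every exception is unavailable, so the rule governs.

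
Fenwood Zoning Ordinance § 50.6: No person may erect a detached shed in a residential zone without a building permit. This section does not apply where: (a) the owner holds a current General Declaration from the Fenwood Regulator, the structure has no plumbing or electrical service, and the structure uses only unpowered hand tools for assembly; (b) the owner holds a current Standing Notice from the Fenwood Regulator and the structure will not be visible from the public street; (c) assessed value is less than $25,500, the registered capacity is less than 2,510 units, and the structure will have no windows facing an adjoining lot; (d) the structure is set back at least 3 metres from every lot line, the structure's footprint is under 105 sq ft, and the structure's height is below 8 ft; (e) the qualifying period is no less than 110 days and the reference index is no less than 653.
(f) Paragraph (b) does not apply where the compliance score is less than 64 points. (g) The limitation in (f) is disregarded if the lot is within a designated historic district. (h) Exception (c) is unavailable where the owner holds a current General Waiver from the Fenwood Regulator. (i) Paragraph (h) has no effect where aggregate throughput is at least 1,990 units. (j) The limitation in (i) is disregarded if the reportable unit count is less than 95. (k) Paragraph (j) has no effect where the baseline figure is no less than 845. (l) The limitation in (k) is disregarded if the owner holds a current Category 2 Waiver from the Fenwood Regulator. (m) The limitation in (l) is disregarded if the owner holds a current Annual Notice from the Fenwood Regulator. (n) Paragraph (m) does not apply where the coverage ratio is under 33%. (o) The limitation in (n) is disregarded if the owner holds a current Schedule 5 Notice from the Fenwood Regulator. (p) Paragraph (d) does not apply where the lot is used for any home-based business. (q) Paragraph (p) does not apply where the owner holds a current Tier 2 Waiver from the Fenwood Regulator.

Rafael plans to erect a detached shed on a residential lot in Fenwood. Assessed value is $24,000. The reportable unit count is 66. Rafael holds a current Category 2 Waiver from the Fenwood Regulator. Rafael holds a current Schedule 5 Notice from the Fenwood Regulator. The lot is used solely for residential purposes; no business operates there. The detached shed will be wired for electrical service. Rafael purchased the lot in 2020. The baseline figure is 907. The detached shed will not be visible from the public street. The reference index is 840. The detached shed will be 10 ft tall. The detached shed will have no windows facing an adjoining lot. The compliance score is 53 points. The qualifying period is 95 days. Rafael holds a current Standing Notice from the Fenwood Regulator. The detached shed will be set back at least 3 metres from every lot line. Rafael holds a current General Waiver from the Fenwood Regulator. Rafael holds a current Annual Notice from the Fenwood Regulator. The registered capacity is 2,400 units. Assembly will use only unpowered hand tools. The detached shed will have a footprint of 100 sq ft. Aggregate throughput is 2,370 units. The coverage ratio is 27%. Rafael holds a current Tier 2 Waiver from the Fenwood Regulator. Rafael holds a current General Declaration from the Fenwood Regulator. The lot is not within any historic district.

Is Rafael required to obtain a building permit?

Exception (a) fails — electrical service is planned.
Exception (b): a current Standing Notice is held; the structure will not be visible from the street — every condition holds. But applying paragraphs (f)–(g): (f) applies — the compliance score is 53 points, less than the 64 points limit. (g) is not engaged (the lot is not in a historic district), so (f) stands. (b) is therefore removed.
Exception (c)'s conditions are all satisfied: assessed value is $24,000, less than the $25,500 limit; the registered capacity is 2,400 units, less than the 2,510 units limit; no windows face an adjoining lot. Applying paragraphs (h)–(o): (h) is triggered (a current General Waiver is held), but yields to (i): (i) operates — aggregate throughput is 2,370 units, meeting the 1,990 units threshold. (j) is engaged (the reportable unit count is 66, less than the 95 limit), but is overridden by (k): (k) operates against (j): the baseline figure is 907, meeting the 845 threshold. (l) would limit (k) — a current Category 2 Waiver is held — but (m) sets (l) aside: (m) operates against (l): a current Annual Notice is held. (n) would limit (m) — the coverage ratio is 27%, under the 33% limit — but (o) sets (n) aside: (o) operates — a current Schedule 5 Notice is held. (c) remains available.
Exception (d) requires that the structure's height is below 8 ft; but the structure's height is 10 ft, not below 8 ft, so (d) is unavailable.
Exception (e) fails — the qualifying period is 95 days, short of 110 days.

No — exception (c) applies; Rafael does not need a building permit.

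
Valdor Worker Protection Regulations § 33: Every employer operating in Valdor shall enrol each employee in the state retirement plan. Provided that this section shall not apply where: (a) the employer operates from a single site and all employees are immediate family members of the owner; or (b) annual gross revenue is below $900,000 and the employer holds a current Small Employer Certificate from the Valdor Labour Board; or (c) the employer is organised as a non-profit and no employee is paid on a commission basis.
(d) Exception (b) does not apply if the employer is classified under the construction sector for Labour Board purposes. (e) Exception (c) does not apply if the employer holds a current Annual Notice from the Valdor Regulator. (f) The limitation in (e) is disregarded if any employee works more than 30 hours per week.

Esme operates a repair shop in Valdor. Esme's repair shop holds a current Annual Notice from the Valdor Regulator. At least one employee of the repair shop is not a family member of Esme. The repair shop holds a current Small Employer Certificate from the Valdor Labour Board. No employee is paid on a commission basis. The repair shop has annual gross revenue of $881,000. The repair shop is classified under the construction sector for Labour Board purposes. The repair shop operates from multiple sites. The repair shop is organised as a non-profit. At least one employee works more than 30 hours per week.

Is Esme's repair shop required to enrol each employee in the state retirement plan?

Exception (a) fails — the employer operates from multiple sites.
All of (b)'s requirements are met (annual gross revenue is $881,000, below the $900,000 limit; a current Small Employer Certificate is held). However, paragraph (d) must be considered: (d) is triggered — the repair shop is classified under the construction sector. So (b) is unavailable.
Exception (c): the employer is a non-profit; no employee is paid on commission — every condition holds. As to paragraphs (e)–(f): (e) would limit (c) — a current Annual Notice is held — but (f) sets (e) aside: (f) operates against (e): at least one employee exceeds 30 hours/week. Exception (c) stands.

No — exception (c) applies; Esme's repair shop is not required to enrol each employee in the state retirement plan.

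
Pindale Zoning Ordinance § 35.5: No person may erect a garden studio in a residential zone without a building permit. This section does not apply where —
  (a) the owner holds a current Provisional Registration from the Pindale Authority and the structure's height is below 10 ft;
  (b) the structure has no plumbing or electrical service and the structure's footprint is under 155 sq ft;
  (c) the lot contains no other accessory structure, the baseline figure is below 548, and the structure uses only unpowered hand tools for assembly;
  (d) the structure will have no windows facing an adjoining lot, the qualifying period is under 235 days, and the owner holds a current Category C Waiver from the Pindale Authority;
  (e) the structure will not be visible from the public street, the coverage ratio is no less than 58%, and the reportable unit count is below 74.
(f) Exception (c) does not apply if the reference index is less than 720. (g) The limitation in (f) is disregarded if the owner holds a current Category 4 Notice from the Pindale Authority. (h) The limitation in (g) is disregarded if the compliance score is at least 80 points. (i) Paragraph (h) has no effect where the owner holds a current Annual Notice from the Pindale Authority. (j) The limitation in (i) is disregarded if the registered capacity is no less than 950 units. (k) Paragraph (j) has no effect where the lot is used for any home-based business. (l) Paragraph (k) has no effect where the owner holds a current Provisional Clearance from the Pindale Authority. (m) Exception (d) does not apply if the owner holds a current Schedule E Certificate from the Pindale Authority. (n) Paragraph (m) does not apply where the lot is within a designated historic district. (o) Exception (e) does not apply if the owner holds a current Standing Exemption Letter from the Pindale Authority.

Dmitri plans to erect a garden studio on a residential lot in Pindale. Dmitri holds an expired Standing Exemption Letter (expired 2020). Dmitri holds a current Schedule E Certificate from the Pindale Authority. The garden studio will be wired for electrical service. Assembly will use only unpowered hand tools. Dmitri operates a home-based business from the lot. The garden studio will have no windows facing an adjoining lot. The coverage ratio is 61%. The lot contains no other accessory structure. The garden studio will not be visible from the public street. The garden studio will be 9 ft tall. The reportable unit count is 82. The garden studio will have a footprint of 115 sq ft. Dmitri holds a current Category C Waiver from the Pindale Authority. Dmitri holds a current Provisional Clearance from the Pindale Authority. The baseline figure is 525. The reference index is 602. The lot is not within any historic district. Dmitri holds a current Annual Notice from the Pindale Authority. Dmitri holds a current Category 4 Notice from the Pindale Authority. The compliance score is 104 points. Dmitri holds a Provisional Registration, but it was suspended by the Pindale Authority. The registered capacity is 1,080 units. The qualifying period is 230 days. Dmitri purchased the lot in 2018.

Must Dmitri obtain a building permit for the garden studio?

Yes — Dmitri must obtain a building permit.

Exception (a) fails — the Provisional Registration is not current.
Exception (b) requires that the structure has no plumbing or electrical service; but electrical service is planned, so (b) is unavailable.
All of (c)'s requirements are met (the lot has no other accessory structure; the baseline figure is 525, below the 548 limit; assembly uses only hand tools). But applying paragraphs (f)–(l): (f) operates — the reference index is 602, less than the 720 limit. (g) operates (a current Category 4 Notice is held), but is displaced by (h): (h) is engaged — the compliance score is 104 points, meeting the 80 points threshold. (i) operates (a current Annual Notice is held), but is itself disapplied by (j): (j) operates against (i): the registered capacity is 1,080 units, meeting the 950 units threshold. (k) is triggered (a home-based business operates on the lot), but is overridden by (l): (l) is engaged — a current Provisional Clearance is held. Exception (c) does not apply.
All of (d)'s requirements are met (no windows face an adjoining lot; the qualifying period is 230 days, under the 235 days limit; a current Category C Waiver is held). But applying paragraphs (m)–(n): (m) operates against (d): a current Schedule E Certificate is held. (n) does not operate here (the lot is not in a historic district), so (m) stands. Exception (d) does not apply.
Exception (e) requires that the reportable unit count is below 74; but the reportable unit count is 82, not below 74, so (e) is unavailable.
Every exception is unavailable, so the rule governs.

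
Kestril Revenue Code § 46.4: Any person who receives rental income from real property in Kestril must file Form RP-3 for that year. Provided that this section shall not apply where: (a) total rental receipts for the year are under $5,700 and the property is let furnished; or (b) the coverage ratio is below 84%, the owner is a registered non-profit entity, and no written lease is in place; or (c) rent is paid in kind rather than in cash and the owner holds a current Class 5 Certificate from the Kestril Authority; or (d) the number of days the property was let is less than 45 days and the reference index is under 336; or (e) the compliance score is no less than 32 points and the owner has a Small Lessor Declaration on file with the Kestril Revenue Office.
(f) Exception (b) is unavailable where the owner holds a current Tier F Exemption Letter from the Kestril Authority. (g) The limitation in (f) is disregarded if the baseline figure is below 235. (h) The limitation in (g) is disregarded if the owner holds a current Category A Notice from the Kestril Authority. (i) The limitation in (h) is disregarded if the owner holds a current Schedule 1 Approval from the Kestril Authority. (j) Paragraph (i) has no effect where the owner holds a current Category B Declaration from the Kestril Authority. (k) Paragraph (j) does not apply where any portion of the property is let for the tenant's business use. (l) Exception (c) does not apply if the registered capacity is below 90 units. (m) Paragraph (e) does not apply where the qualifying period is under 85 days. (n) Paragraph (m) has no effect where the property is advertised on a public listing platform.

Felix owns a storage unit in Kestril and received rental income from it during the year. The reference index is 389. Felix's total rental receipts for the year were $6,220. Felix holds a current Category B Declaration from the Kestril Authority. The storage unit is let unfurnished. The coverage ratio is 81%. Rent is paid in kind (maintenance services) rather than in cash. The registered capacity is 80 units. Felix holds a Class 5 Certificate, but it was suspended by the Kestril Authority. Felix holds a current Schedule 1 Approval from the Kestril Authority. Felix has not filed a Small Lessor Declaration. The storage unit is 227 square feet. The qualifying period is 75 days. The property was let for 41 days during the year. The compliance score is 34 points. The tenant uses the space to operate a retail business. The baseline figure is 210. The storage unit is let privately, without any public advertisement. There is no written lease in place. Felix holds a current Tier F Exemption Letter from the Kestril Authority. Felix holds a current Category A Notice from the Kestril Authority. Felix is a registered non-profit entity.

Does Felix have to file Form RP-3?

Exception (a) does not apply: total rental receipts for the year are $6,220, not under $5,700.
Exception (b) is satisfied on its face — the coverage ratio is 81%, below the 84% limit; Felix is a registered non-profit; there is no written lease. Applying paragraphs (f)–(k): (f) would limit (b) — a current Tier F Exemption Letter is held — but (g) sets (f) aside: (g) operates against (f): the baseline figure is 210, below the 235 limit. (h) would limit (g) — a current Category A Notice is held — but (i) sets (h) aside: (i) operates against (h): a current Schedule 1 Approval is held. (j) is engaged (a current Category B Declaration is held), but is overridden by (k): (k) operates against (j): the space is let for business use. Exception (b) stands.
Exception (c) fails — there is no Class 5 Certificate in force.
Exception (d) does not apply: the reference index is 389, not under 336.
Exception (e) does not apply: no Small Lessor Declaration is on file.

No — exception (b) applies; Felix is not required to file Form RP-3.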